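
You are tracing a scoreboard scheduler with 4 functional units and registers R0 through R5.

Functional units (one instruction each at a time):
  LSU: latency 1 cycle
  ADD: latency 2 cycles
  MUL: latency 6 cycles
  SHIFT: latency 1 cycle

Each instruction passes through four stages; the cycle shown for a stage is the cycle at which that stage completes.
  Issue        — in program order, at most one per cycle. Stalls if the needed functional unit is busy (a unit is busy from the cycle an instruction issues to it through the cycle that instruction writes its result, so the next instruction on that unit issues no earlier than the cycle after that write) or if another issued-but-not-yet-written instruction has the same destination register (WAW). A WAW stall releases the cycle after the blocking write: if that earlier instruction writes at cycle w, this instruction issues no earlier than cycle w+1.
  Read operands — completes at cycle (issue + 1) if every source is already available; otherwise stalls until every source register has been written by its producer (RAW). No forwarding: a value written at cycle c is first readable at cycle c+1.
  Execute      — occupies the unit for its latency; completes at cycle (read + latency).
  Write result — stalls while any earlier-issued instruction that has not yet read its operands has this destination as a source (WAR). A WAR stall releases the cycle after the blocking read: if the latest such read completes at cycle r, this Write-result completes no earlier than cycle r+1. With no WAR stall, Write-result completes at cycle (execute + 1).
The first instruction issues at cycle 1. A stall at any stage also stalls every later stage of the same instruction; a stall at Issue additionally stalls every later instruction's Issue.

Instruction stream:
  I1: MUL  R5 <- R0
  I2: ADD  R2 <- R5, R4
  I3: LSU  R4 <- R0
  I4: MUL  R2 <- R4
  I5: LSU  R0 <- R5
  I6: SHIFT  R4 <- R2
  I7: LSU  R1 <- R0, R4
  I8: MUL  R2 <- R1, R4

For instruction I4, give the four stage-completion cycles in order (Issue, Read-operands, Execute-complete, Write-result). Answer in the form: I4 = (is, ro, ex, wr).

  I1 | 1 | 2 | 8 | 9
  I2 | 2 | 10 | 12 | 13   RAW R5: wait I1 write@9
  I3 | 3 | 4 | 5 | 11   WAR R4: wait I2 read@10
  I4 | 14 | 15 | 21 | 22   WAW R2: wait I2 write@13
  I5 | 15 | 16 | 17 | 18
  I6 | 16 | 23 | 24 | 25   RAW R2: wait I4 write@22
  I7 | 19 | 26 | 27 | 28   struct: LSU busy until I5 writes@18 · RAW R4: wait I6 write@25
  I8 | 23 | 29 | 35 | 36   struct: MUL busy until I4 writes@22 · RAW R1: wait I7 write@28

I4 = (14, 15, 21, 22)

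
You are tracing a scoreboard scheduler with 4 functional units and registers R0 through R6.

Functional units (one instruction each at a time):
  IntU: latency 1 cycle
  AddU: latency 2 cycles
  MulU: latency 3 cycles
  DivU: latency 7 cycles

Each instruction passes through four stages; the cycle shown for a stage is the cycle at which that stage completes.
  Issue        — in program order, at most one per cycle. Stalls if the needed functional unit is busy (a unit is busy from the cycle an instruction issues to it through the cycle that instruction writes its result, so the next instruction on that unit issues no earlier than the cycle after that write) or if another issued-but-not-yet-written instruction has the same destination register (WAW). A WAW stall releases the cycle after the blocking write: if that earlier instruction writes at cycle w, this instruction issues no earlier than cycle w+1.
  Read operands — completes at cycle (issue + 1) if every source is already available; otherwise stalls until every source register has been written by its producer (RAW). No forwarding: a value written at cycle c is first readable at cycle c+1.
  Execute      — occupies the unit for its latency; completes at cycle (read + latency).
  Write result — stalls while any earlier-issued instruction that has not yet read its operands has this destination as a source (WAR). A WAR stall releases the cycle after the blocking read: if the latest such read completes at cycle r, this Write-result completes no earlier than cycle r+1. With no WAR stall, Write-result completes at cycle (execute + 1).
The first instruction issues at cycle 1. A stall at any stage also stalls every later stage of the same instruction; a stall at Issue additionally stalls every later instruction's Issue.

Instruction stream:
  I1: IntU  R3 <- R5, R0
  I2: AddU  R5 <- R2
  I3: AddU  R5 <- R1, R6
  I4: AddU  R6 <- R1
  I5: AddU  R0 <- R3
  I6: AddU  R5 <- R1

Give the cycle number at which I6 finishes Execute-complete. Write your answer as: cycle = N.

1) issue 1, read 2, done 3, write 4
2) issue 2, read 3, done 5, write 6
3) issue 7, read 8, done 10, write 11  <struct: AddU busy until I2 writes@6>
4) issue 12, read 13, done 15, write 16  <struct: AddU busy until I3 writes@11>
5) issue 17, read 18, done 20, write 21  <struct: AddU busy until I4 writes@16>
6) issue 22, read 23, done 25, write 26  <struct: AddU busy until I5 writes@21>

cycle = 25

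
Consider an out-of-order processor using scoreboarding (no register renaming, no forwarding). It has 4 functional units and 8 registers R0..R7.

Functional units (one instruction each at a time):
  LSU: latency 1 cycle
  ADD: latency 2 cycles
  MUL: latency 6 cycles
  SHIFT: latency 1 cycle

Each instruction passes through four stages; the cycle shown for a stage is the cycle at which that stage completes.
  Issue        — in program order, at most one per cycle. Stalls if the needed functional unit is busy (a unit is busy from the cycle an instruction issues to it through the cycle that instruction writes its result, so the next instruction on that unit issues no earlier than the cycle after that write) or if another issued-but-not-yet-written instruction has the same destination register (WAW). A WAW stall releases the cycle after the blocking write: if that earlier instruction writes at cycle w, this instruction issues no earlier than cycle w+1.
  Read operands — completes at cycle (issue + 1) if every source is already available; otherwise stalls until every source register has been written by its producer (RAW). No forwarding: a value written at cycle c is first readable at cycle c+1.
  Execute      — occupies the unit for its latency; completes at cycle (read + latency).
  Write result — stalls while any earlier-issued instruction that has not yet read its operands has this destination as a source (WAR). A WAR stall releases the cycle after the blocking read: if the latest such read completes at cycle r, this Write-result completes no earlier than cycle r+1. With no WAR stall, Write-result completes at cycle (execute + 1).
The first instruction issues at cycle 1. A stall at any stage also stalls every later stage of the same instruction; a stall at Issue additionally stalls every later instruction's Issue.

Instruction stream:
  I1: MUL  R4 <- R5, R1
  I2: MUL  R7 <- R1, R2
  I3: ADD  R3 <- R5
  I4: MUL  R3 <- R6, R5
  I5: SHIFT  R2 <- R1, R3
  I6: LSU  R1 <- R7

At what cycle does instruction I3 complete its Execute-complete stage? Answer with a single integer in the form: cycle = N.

cycle 1: I1 issues→MUL
cycle 2: I1 reads
cycle 8: I1 exec-done
cycle 9: I1 writes R4
cycle 10: I2 issues→MUL
cycle 11: I2 reads; I3 issues→ADD
cycle 12: I3 reads
cycle 14: I3 exec-done
cycle 15: I3 writes R3
cycle 17: I2 exec-done
cycle 18: I2 writes R7
cycle 19: I4 issues→MUL
cycle 20: I4 reads; I5 issues→SHIFT
cycle 21: I6 issues→LSU
cycle 22: I6 reads
cycle 23: I6 exec-done
cycle 26: I4 exec-done
cycle 27: I4 writes R3
cycle 28: I5 reads
cycle 29: I5 exec-done; I6 writes R1
cycle 30: I5 writes R2

cycle = 14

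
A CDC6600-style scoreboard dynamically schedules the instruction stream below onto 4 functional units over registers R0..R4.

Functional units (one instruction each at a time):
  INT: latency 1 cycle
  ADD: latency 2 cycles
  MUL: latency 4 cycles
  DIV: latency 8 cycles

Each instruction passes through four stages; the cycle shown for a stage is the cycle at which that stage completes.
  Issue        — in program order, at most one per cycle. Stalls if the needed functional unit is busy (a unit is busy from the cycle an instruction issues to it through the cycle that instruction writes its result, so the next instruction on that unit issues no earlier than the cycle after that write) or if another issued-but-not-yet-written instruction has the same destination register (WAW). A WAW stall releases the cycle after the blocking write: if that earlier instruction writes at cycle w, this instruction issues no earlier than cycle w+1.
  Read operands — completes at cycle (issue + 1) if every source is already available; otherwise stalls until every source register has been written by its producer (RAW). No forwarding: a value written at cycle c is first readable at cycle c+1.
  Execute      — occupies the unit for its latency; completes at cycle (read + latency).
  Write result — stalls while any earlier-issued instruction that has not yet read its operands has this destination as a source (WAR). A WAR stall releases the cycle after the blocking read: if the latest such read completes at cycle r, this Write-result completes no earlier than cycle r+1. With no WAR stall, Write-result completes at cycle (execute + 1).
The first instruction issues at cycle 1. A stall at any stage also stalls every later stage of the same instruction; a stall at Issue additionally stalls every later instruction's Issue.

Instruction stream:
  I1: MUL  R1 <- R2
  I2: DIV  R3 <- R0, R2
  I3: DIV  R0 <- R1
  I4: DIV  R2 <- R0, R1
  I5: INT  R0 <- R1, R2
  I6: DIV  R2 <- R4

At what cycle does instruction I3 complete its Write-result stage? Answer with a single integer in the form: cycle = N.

I1  is:1  ro:2  ex:6  wr:7
I2  is:2  ro:3  ex:11  wr:12
I3  is:13  ro:14  ex:22  wr:23  — struct: DIV busy until I2 writes@12
I4  is:24  ro:25  ex:33  wr:34  — struct: DIV busy until I3 writes@23
I5  is:25  ro:35  ex:36  wr:37  — RAW R2: wait I4 write@34
I6  is:35  ro:36  ex:44  wr:45  — struct: DIV busy until I4 writes@34

cycle = 23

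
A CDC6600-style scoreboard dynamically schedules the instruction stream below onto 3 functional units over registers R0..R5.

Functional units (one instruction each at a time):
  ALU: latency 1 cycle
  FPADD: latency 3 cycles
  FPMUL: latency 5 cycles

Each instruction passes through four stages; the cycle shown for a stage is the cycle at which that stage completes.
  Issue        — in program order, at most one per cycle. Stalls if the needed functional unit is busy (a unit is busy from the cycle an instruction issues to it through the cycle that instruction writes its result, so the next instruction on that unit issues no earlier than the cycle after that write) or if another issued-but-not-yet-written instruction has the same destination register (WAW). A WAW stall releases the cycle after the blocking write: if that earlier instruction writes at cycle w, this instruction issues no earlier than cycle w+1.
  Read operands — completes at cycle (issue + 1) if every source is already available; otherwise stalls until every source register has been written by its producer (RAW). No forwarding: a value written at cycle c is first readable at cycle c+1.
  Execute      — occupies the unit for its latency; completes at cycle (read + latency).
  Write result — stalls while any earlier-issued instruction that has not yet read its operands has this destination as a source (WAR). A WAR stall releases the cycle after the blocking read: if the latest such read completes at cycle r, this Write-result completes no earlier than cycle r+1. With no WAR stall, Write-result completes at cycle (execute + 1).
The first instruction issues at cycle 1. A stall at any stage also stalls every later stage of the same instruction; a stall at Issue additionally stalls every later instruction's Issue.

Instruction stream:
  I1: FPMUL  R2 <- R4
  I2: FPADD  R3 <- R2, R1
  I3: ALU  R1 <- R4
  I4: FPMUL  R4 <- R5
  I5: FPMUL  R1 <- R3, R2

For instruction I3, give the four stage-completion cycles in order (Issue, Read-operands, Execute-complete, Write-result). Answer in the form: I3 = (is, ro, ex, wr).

cycle 1: I1 dispatched to FPMUL
cycle 2: I1 operands ready · I2 dispatched to FPADD
cycle 3: I3 dispatched to ALU
cycle 4: I3 operands ready
cycle 5: I3 complete
cycle 7: I1 complete
cycle 8: R2←I1
cycle 9: I2 operands ready · I4 dispatched to FPMUL
cycle 10: R1←I3 · I4 operands ready
cycle 12: I2 complete
cycle 13: R3←I2
cycle 15: I4 complete
cycle 16: R4←I4
cycle 17: I5 dispatched to FPMUL
cycle 18: I5 operands ready
cycle 23: I5 complete
cycle 24: R1←I5

I3 = (3, 4, 5, 10)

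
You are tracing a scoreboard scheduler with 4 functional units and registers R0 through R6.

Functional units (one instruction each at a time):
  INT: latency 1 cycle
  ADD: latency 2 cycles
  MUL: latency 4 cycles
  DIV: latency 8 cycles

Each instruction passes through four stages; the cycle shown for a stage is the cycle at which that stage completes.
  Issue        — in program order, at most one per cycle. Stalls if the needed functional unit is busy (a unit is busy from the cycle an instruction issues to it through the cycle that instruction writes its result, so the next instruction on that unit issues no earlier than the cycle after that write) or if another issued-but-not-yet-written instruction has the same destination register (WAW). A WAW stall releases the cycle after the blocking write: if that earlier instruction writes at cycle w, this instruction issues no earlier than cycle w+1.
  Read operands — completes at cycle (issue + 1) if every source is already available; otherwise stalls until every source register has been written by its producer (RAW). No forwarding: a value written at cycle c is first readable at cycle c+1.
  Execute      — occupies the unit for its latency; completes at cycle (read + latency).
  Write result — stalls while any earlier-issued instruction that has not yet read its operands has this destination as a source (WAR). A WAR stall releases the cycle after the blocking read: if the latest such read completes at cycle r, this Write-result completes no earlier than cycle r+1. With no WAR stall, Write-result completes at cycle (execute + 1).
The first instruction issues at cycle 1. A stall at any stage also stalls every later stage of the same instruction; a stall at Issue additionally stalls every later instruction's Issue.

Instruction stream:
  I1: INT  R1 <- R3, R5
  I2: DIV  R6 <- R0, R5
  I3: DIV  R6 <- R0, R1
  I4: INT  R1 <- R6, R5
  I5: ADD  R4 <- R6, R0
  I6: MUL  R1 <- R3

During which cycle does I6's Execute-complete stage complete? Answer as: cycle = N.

cycle = 32

cycle 1: I1→INT
cycle 2: I1 RO; I2→DIV
cycle 3: I1 EX; I2 RO
cycle 4: I1 WR R1
cycle 11: I2 EX
cycle 12: I2 WR R6
cycle 13: I3→DIV
cycle 14: I3 RO; I4→INT
cycle 15: I5→ADD
cycle 22: I3 EX
cycle 23: I3 WR R6
cycle 24: I4 RO; I5 RO
cycle 25: I4 EX
cycle 26: I4 WR R1; I5 EX
cycle 27: I5 WR R4; I6→MUL
cycle 28: I6 RO
cycle 32: I6 EX
cycle 33: I6 WR R1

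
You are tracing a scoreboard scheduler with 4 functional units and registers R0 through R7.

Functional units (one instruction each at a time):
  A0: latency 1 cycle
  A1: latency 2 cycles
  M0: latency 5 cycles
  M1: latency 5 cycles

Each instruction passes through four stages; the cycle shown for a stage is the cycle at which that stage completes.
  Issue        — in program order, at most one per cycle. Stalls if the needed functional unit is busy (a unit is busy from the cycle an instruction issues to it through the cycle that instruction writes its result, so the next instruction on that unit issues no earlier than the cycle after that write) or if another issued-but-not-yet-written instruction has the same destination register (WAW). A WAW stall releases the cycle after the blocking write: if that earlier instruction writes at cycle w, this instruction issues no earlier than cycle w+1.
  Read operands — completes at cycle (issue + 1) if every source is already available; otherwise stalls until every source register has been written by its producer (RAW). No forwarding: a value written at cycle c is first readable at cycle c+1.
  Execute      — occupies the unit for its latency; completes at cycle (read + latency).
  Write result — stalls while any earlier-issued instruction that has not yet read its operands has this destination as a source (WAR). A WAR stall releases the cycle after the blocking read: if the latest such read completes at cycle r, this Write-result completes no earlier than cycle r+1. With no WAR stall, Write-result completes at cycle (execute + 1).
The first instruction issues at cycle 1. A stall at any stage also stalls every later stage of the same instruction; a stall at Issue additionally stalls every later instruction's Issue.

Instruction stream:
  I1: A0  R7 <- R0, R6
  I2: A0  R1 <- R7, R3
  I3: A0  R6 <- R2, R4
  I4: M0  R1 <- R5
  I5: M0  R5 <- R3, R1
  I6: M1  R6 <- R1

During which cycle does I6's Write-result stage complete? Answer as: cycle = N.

c1: issue I1 (A0)
c2: I1 read-ops
c3: I1 finished on A0
c4: I1→R7
c5: issue I2 (A0)
c6: I2 read-ops
c7: I2 finished on A0
c8: I2→R1
c9: issue I3 (A0)
c10: I3 read-ops; issue I4 (M0)
c11: I3 finished on A0; I4 read-ops
c12: I3→R6
c16: I4 finished on M0
c17: I4→R1
c18: issue I5 (M0)
c19: I5 read-ops; issue I6 (M1)
c20: I6 read-ops
c24: I5 finished on M0
c25: I5→R5; I6 finished on M1
c26: I6→R6

cycle = 26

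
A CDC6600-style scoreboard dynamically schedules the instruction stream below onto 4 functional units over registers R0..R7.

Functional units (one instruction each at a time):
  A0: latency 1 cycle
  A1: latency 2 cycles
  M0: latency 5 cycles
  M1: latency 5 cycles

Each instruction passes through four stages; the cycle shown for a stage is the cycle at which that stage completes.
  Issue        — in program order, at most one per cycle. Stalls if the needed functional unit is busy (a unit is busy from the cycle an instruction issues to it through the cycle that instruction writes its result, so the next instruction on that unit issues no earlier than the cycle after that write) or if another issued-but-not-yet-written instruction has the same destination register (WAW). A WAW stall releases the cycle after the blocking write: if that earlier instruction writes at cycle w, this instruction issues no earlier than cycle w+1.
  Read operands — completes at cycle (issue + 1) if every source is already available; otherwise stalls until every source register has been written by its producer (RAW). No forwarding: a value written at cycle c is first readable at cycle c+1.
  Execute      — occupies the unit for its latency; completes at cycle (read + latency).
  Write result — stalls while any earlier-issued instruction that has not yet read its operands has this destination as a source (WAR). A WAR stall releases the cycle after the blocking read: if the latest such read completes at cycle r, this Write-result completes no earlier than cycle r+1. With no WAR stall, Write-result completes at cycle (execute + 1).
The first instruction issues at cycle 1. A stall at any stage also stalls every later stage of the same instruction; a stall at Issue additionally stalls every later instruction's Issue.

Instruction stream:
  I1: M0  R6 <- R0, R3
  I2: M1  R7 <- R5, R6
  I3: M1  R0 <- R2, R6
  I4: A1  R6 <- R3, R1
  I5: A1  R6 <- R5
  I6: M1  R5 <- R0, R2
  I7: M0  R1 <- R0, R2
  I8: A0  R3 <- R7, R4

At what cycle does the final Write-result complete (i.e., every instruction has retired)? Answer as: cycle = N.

I1 -> (1, 2, 7, 8)
I2 -> (2, 9, 14, 15)  // RAW R6: wait I1 write@8
I3 -> (16, 17, 22, 23)  // struct: M1 busy until I2 writes@15
I4 -> (17, 18, 20, 21)
I5 -> (22, 23, 25, 26)  // struct: A1 busy until I4 writes@21
I6 -> (24, 25, 30, 31)  // struct: M1 busy until I3 writes@23
I7 -> (25, 26, 31, 32)
I8 -> (26, 27, 28, 29)

cycle = 32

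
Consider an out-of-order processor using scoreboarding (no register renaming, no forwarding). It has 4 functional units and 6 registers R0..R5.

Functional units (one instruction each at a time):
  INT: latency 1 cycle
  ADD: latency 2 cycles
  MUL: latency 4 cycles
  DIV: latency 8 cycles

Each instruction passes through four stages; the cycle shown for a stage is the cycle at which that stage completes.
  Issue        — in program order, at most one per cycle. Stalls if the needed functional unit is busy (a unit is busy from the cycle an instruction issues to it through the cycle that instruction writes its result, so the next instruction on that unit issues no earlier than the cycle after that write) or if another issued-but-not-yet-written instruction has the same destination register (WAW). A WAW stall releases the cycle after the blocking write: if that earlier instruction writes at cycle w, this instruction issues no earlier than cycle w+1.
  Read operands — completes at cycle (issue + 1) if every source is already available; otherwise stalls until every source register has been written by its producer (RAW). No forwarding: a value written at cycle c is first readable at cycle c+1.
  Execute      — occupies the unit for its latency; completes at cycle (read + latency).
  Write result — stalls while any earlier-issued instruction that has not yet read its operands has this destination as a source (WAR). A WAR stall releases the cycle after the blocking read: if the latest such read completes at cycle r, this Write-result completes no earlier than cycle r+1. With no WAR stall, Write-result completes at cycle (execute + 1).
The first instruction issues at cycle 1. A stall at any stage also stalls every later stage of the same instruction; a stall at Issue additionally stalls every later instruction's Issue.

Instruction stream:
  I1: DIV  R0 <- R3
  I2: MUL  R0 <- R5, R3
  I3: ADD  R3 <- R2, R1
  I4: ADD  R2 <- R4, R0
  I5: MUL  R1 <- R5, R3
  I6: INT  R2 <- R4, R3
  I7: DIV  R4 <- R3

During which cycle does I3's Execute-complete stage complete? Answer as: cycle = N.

cycle = 16

I1  is:1  ro:2  ex:10  wr:11
I2  is:12  ro:13  ex:17  wr:18  — WAW R0: wait I1 write@11
I3  is:13  ro:14  ex:16  wr:17
I4  is:18  ro:19  ex:21  wr:22  — struct: ADD busy until I3 writes@17
I5  is:19  ro:20  ex:24  wr:25
I6  is:23  ro:24  ex:25  wr:26  — WAW R2: wait I4 write@22
I7  is:24  ro:25  ex:33  wr:34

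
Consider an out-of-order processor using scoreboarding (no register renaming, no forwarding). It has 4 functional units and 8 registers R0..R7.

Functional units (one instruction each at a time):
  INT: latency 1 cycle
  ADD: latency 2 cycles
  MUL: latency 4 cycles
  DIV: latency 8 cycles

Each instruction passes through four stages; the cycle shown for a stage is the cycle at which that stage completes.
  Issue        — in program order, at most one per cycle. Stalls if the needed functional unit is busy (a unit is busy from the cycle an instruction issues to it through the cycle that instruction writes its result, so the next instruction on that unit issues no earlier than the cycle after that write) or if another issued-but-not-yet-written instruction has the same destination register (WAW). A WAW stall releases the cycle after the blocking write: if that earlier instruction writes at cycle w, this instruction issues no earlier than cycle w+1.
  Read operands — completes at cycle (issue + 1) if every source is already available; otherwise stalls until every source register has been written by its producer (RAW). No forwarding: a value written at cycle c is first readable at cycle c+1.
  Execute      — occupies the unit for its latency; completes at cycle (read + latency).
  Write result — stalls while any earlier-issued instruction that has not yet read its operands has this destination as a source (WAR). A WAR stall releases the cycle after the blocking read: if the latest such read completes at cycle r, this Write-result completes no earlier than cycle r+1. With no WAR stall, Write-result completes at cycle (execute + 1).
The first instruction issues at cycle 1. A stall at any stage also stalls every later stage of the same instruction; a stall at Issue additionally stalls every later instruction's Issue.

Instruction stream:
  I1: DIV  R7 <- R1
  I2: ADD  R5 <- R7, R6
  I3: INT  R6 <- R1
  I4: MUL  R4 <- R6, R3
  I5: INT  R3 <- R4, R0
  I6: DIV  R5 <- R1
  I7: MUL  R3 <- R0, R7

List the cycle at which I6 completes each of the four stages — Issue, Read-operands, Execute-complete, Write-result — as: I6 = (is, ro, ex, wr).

[1] I1 dispatched to DIV
[2] I1 operands ready | I2 dispatched to ADD
[3] I3 dispatched to INT
[4] I3 operands ready | I4 dispatched to MUL
[5] I3 complete
[10] I1 complete
[11] R7←I1
[12] I2 operands ready
[13] R6←I3
[14] I2 complete | I4 operands ready | I5 dispatched to INT
[15] R5←I2
[16] I6 dispatched to DIV
[17] I6 operands ready
[18] I4 complete
[19] R4←I4
[20] I5 operands ready
[21] I5 complete
[22] R3←I5
[23] I7 dispatched to MUL
[24] I7 operands ready
[25] I6 complete
[26] R5←I6
[28] I7 complete
[29] R3←I7

I6 = (16, 17, 25, 26)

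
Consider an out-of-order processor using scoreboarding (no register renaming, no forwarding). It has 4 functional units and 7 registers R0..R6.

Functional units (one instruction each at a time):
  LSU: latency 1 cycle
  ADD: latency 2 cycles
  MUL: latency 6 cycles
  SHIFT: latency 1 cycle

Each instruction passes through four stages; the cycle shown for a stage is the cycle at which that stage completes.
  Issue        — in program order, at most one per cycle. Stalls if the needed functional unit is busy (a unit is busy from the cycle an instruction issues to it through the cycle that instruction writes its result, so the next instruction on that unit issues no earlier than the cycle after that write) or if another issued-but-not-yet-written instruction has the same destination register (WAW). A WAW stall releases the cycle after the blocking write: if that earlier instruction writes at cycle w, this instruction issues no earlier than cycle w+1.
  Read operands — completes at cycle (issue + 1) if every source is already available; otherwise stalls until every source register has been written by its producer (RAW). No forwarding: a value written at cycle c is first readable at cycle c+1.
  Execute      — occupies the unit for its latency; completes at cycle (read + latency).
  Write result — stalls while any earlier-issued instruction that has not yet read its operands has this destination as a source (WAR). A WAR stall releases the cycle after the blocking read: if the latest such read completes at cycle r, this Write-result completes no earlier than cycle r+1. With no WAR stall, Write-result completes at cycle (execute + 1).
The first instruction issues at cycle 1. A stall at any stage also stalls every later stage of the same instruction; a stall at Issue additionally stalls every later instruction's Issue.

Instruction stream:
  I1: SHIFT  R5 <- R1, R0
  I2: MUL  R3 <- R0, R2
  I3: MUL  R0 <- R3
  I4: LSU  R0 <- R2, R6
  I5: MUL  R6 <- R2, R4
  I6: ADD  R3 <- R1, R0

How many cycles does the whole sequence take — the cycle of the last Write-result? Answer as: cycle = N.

1) issue 1, read 2, done 3, write 4
2) issue 2, read 3, done 9, write 10
3) issue 11, read 12, done 18, write 19  <struct: MUL busy until I2 writes@10>
4) issue 20, read 21, done 22, write 23  <WAW R0: wait I3 write@19>
5) issue 21, read 22, done 28, write 29
6) issue 22, read 24, done 26, write 27  <RAW R0: wait I4 write@23>

cycle = 29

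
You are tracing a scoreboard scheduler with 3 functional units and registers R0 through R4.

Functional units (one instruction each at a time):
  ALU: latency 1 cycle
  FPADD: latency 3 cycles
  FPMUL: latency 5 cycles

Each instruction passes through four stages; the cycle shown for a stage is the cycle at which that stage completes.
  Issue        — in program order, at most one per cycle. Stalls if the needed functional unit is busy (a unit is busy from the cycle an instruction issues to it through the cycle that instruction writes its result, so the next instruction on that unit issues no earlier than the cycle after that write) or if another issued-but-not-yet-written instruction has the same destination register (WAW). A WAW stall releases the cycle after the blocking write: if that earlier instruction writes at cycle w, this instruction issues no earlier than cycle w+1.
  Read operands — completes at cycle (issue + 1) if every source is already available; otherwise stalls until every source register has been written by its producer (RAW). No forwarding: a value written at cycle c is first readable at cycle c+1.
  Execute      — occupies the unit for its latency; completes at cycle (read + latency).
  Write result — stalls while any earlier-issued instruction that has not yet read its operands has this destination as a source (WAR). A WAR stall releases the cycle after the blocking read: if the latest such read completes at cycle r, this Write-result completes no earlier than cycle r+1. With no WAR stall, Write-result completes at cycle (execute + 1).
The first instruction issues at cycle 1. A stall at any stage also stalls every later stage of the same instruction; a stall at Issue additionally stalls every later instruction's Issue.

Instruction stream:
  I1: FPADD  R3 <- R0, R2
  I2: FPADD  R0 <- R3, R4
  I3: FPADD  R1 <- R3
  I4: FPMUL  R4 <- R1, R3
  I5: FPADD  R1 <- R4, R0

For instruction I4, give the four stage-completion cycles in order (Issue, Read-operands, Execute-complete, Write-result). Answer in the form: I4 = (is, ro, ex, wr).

I1  is:1  ro:2  ex:5  wr:6
I2  is:7  ro:8  ex:11  wr:12  — struct: FPADD busy until I1 writes@6
I3  is:13  ro:14  ex:17  wr:18  — struct: FPADD busy until I2 writes@12
I4  is:14  ro:19  ex:24  wr:25  — RAW R1: wait I3 write@18
I5  is:19  ro:26  ex:29  wr:30  — struct: FPADD busy until I3 writes@18, RAW R4: wait I4 write@25

I4 = (14, 19, 24, 25)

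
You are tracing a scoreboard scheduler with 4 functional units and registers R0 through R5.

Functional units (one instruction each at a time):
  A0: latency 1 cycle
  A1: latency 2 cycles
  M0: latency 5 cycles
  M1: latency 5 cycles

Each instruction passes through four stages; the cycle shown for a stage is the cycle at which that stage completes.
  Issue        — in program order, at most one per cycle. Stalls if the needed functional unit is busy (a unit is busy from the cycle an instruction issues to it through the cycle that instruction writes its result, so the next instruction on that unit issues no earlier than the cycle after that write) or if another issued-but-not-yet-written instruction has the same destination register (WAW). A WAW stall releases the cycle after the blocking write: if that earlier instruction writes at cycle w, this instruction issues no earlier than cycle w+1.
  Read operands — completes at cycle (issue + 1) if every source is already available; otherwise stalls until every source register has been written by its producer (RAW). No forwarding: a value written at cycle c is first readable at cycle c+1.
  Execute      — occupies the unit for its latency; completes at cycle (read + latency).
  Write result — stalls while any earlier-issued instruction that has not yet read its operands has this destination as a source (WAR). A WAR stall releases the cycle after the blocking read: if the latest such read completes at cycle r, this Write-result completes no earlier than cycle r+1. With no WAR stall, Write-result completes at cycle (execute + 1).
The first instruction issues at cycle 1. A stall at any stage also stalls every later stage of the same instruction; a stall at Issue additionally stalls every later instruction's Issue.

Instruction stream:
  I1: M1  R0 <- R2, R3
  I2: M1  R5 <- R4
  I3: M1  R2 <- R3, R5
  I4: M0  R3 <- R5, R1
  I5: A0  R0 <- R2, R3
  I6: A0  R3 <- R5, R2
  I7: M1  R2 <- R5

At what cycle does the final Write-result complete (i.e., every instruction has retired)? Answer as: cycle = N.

cycle = 37

  I1 | 1 | 2 | 7 | 8
  I2 | 9 | 10 | 15 | 16   struct: M1 busy until I1 writes@8
  I3 | 17 | 18 | 23 | 24   struct: M1 busy until I2 writes@16
  I4 | 18 | 19 | 24 | 25
  I5 | 19 | 26 | 27 | 28   RAW R3: wait I4 write@25
  I6 | 29 | 30 | 31 | 32   struct: A0 busy until I5 writes@28
  I7 | 30 | 31 | 36 | 37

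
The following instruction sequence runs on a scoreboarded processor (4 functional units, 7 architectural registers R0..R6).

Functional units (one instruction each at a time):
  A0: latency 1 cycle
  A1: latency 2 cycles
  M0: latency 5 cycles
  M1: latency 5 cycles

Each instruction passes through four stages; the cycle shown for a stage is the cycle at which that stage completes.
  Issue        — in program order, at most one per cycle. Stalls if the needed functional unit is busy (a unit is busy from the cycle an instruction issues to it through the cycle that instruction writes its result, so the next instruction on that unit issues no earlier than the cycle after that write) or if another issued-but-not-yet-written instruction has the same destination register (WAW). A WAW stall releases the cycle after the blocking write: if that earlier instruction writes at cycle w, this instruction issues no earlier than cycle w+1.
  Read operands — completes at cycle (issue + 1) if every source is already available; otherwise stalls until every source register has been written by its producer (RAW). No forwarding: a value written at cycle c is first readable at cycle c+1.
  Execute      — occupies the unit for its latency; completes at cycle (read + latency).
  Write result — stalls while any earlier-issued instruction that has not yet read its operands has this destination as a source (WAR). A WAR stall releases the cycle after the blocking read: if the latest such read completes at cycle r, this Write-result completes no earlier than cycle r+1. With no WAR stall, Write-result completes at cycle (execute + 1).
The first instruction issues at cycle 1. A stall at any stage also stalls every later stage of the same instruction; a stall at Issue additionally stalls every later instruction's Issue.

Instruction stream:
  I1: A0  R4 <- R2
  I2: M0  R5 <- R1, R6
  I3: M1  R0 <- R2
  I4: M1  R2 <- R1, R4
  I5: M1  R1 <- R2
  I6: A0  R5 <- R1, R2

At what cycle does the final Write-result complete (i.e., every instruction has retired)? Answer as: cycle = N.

cycle = 29

[I1] 1/2/3/4
[I2] 2/3/8/9
[I3] 3/4/9/10
[I4] 11/12/17/18  (struct: M1 busy until I3 writes@10)
[I5] 19/20/25/26  (struct: M1 busy until I4 writes@18)
[I6] 20/27/28/29  (RAW R1: wait I5 write@26)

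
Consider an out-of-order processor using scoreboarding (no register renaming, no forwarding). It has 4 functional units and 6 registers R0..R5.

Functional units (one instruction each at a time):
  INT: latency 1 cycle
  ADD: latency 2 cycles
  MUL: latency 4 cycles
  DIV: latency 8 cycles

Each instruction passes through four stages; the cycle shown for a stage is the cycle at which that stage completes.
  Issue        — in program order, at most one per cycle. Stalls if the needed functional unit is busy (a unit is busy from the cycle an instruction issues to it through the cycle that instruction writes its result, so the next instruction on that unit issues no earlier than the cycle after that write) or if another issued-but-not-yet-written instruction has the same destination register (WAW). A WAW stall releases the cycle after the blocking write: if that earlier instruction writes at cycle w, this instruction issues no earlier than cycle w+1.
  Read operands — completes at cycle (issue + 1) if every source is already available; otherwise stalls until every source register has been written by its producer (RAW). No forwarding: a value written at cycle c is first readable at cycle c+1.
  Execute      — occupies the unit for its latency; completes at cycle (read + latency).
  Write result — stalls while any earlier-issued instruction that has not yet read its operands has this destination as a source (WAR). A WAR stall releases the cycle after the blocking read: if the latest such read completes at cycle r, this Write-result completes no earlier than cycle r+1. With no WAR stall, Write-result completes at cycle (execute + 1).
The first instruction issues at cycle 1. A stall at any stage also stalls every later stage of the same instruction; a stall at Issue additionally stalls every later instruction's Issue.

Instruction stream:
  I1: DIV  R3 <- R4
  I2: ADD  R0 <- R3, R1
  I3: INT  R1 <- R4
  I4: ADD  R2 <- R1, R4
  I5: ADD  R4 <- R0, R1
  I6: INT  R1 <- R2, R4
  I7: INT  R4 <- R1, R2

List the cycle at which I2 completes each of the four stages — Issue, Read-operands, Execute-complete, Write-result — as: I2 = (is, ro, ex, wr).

I2 = (2, 12, 14, 15)

c1: I1 issues→DIV
c2: I1 reads, I2 issues→ADD
c3: I3 issues→INT
c4: I3 reads
c5: I3 exec-done
c10: I1 exec-done
c11: I1 writes R3
c12: I2 reads
c13: I3 writes R1
c14: I2 exec-done
c15: I2 writes R0
c16: I4 issues→ADD
c17: I4 reads
c19: I4 exec-done
c20: I4 writes R2
c21: I5 issues→ADD
c22: I5 reads, I6 issues→INT
c24: I5 exec-done
c25: I5 writes R4
c26: I6 reads
c27: I6 exec-done
c28: I6 writes R1
c29: I7 issues→INT
c30: I7 reads
c31: I7 exec-done
c32: I7 writes R4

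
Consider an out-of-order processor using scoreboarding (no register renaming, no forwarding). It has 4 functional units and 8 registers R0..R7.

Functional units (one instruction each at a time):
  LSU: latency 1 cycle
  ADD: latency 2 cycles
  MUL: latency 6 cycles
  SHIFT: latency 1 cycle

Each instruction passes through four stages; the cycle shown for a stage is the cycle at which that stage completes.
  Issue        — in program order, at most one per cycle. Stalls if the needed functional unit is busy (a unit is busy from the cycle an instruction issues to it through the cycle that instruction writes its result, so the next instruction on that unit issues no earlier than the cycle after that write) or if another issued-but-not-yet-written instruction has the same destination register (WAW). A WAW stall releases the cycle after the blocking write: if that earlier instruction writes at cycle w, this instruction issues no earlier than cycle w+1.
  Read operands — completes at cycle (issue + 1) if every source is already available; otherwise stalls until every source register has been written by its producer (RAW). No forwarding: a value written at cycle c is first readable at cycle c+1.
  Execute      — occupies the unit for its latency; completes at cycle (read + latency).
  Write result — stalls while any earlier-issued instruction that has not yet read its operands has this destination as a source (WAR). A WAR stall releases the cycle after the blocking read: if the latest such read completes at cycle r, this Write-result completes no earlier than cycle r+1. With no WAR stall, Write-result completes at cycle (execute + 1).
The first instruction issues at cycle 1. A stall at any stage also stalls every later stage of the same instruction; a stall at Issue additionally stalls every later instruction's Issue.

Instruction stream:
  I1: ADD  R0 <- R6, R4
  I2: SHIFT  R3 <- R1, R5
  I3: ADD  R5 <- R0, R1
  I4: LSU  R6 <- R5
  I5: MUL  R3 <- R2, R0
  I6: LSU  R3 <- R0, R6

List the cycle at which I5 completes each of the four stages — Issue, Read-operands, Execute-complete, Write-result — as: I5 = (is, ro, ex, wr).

[1] issue I1 (ADD)
[2] I1 read-ops | issue I2 (SHIFT)
[3] I2 read-ops
[4] I1 finished on ADD | I2 finished on SHIFT
[5] I1→R0 | I2→R3
[6] issue I3 (ADD)
[7] I3 read-ops | issue I4 (LSU)
[8] issue I5 (MUL)
[9] I3 finished on ADD | I5 read-ops
[10] I3→R5
[11] I4 read-ops
[12] I4 finished on LSU
[13] I4→R6
[15] I5 finished on MUL
[16] I5→R3
[17] issue I6 (LSU)
[18] I6 read-ops
[19] I6 finished on LSU
[20] I6→R3

I5 = (8, 9, 15, 16)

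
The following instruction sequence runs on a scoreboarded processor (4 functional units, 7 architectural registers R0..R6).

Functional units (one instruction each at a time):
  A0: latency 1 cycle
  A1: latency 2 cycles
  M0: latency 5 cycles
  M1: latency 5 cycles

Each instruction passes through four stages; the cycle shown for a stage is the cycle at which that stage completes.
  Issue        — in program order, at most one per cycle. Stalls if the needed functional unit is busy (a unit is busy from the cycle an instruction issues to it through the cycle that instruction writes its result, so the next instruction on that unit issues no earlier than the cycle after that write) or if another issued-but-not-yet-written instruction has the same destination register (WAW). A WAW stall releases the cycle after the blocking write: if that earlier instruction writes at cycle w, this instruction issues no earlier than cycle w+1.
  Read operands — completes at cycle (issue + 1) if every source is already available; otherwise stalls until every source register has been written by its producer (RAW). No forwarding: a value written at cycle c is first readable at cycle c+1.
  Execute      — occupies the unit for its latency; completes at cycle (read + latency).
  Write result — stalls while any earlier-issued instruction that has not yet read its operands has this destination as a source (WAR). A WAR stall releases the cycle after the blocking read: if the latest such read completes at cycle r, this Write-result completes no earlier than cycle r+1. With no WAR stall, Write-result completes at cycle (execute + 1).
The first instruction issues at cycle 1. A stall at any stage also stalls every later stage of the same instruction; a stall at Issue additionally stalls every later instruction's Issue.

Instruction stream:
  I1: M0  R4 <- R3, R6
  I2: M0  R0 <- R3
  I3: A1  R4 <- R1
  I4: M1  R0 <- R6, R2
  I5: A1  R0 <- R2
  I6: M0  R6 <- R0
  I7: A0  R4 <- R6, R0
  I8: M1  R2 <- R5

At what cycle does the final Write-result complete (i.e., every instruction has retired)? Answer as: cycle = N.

I1 -> (1, 2, 7, 8)
I2 -> (9, 10, 15, 16)  // struct: M0 busy until I1 writes@8
I3 -> (10, 11, 13, 14)
I4 -> (17, 18, 23, 24)  // WAW R0: wait I2 write@16
I5 -> (25, 26, 28, 29)  // WAW R0: wait I4 write@24
I6 -> (26, 30, 35, 36)  // RAW R0: wait I5 write@29
I7 -> (27, 37, 38, 39)  // RAW R6: wait I6 write@36
I8 -> (28, 29, 34, 35)

cycle = 39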